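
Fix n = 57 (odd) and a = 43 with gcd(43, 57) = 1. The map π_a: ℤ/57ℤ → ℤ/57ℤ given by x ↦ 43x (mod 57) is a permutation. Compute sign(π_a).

+1

Start at x=7: 7 → 16 → 4 → 1 → 43 → 25 → 49 → … (one orbit).
Decompose π into cycles: lengths [9, 9, 9, 9, 9, 9, 1, 1, 1] (9 cycles, including the fixed point 0).
9 cycles on 57: each ℓ→(−1)^(ℓ−1), product (−1)^48 = +1.
Via Zolotarev, sign(π_{43}) = (43|57) = +1.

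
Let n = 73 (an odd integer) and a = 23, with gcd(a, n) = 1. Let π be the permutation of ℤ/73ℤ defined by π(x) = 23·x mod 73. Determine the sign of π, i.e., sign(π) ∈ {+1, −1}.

Orbit of 36 under x↦23x: [36, 25, 64, 12, 57, 70, 4]… (length divides ord_73(23)).
Decompose π into cycles: lengths [36, 36, 1] (3 cycles, including the fixed point 0).
73 − 3 = 70 transpositions; sign(π) = (−1)^70 = +1.
Check: (23/73) = +1 by Zolotarev.

+1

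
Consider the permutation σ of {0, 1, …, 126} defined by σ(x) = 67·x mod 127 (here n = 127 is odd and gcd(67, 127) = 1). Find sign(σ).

-1

Start at x=82: 82 → 33 → 52 → 55 → 2 → 7 → 88 → … (one orbit).
Decompose π into cycles: lengths [126, 1] (2 cycles, including the fixed point 0).
127 − 2 = 125 transpositions; sign(π) = (−1)^125 = -1.
The Jacobi symbol (67|127) = -1 (Zolotarev) agrees.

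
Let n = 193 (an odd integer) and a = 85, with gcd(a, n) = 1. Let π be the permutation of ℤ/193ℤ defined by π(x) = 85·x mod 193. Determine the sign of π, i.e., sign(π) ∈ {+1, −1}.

+1

Orbit of 108 under x↦85x: [108, 109, 1, 85, 84, 192]… (length divides ord_193(85)).
Cycle lengths of π_85 on ℤ/193ℤ: [6, 6, 6, 6, 6, 6, 6, 6, 6, 6, 6, 6, 6, 6, 6, 6, 6, 6, 6, 6, 6, 6, 6, 6, 6, 6, 6, 6, 6, 6, 6, 6, 1]; 33 cycles in total.
With 33 cycles on 193 points, sign = (−1)^{193−33} = +1.
The Jacobi symbol (85|193) = +1 (Zolotarev) agrees.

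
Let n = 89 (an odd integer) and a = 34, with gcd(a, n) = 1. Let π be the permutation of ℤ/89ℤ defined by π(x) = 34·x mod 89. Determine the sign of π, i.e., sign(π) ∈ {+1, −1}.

+1

Trace 88: π^k(88) = [88, 55, 1, 34] for k=0..3.
Decompose π into cycles: lengths [4, 4, 4, 4, 4, 4, 4, 4, 4, 4, 4, 4, 4, 4, 4, 4, 4, 4, 4, 4, 4, 4, 1] (23 cycles, including the fixed point 0).
With 23 cycles on 89 points, sign = (−1)^{89−23} = +1.
Via Zolotarev, sign(π_{34}) = (34|89) = +1.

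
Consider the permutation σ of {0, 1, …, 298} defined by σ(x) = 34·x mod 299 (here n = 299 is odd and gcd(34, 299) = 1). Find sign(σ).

Start at x=25: 25 → 252 → 196 → 86 → 233 → 148 → 248 → … (one orbit).
Cycle lengths of π_34 on ℤ/299ℤ: [44, 44, 44, 44, 44, 44, 22, 4, 4, 4, 1]; 11 cycles in total.
n − c = 299 − 11 = 288; sign = (−1)^288 = +1.
Check: (34/299) = +1 by Zolotarev.

+1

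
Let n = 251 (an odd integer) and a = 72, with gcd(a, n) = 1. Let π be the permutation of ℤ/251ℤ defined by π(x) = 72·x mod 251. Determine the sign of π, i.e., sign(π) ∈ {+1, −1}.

-1

Start at x=242: 242 → 105 → 30 → 152 → 151 → 79 → 166 → … (one orbit).
π_72 has 2 disjoint cycles with lengths [250, 1] on {0,…,250}.
Σ(ℓ_i−1) = 251−2 = 249; sign = (−1)^249 = -1.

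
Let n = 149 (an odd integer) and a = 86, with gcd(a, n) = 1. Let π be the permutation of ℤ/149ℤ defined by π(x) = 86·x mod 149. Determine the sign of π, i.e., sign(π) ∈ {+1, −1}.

Trace 26: π^k(26) = [26, 1, 86, 95, 124, 85, 9] for k=0..6.
3 cycles of lengths [74, 74, 1].
3 cycles on 149: each ℓ→(−1)^(ℓ−1), product (−1)^146 = +1.

+1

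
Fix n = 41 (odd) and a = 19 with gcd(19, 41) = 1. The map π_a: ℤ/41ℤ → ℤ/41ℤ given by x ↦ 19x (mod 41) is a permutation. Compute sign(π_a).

-1

Trace 35: π^k(35) = [35, 9, 7, 10, 26, 2, 38] for k=0..6.
Cycle type of π: 40 + 1; total 2 cycles.
With 2 cycles on 41 points, sign = (−1)^{41−2} = -1.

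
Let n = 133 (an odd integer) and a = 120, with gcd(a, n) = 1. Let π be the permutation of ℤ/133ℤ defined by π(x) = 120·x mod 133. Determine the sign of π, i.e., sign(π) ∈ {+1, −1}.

Trace 106: π^k(106) = [106, 85, 92, 1, 120, 36, 64] for k=0..6.
Decompose π into cycles: lengths [9, 9, 9, 9, 9, 9, 9, 9, 9, 9, 9, 9, 9, 9, 1, 1, 1, 1, 1, 1, 1] (21 cycles, including the fixed point 0).
With 21 cycles on 133 points, sign = (−1)^{133−21} = +1.
(120|133)_J = +1 (Zolotarev's lemma cross-check).

+1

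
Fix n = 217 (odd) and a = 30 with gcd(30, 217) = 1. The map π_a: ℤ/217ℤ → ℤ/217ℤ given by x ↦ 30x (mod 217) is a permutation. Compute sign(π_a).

-1

Trace 156: π^k(156) = [156, 123, 1, 30, 32, 92] for k=0..5.
Cycle type of π: 6×30 + 3×2 + 2×15 + 1; total 48 cycles.
Σ(ℓ_i−1) = 217−48 = 169; sign = (−1)^169 = -1.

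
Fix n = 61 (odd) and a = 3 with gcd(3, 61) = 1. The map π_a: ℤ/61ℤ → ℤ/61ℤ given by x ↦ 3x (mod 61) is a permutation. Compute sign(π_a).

Trace 60: π^k(60) = [60, 58, 52, 34, 41, 1, 3] for k=0..6.
Cycle lengths of π_3 on ℤ/61ℤ: [10, 10, 10, 10, 10, 10, 1]; 7 cycles in total.
Σ(ℓ_i−1) = 61−7 = 54; sign = (−1)^54 = +1.
(3|61)_J = +1 (Zolotarev's lemma cross-check).

+1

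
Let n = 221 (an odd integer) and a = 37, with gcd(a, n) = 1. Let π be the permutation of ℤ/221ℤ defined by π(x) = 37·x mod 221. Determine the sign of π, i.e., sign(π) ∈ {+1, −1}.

Start at x=1: 1 → 37 → 43 → 44 → 81 → 124 → 168 → … (one orbit).
Decompose π into cycles: lengths [48, 48, 48, 48, 16, 12, 1] (7 cycles, including the fixed point 0).
221 − 7 = 214 transpositions; sign(π) = (−1)^214 = +1.

+1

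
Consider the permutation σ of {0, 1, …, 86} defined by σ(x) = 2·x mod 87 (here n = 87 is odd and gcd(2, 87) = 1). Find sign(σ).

Orbit of 68 under x↦2x: [68, 49, 11, 22, 44, 1, 2]… (length divides ord_87(2)).
π_2 has 5 disjoint cycles with lengths [28, 28, 28, 2, 1] on {0,…,86}.
With 5 cycles on 87 points, sign = (−1)^{87−5} = +1.
Zolotarev: (2|87) = +1, matching the cycle-count sign.

+1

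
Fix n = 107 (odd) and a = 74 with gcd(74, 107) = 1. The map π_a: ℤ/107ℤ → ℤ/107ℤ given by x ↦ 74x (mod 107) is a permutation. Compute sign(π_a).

Trace 82: π^k(82) = [82, 76, 60, 53, 70, 44, 46] for k=0..6.
π_74 has 2 disjoint cycles with lengths [106, 1] on {0,…,106}.
Σ(ℓ_i−1) = 107−2 = 105; sign = (−1)^105 = -1.
(74|107)_J = -1 (Zolotarev's lemma cross-check).

-1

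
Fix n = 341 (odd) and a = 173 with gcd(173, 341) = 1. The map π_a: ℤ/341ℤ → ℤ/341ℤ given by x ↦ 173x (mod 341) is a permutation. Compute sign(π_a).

-1

Trace 288: π^k(288) = [288, 38, 95, 67, 338, 163, 237] for k=0..6.
π_173 has 14 disjoint cycles with lengths [30, 30, 30, 30, 30, 30, 30, 30, 30, 30, 15, 15, 10, 1] on {0,…,340}.
With 14 cycles on 341 points, sign = (−1)^{341−14} = -1.
Via Zolotarev, sign(π_{173}) = (173|341) = -1.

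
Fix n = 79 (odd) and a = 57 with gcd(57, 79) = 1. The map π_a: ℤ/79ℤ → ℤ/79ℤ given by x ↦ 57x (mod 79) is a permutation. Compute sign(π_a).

Trace 15: π^k(15) = [15, 65, 71, 18, 78, 22, 69] for k=0..6.
4 cycles of lengths [26, 26, 26, 1].
With 4 cycles on 79 points, sign = (−1)^{79−4} = -1.

-1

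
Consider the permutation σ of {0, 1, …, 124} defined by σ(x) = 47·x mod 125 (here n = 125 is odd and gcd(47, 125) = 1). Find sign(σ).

-1

Orbit of 8 under x↦47x: [8, 1, 47, 84, 73, 56, 7]… (length divides ord_125(47)).
Cycle type of π: 100 + 20 + 4 + 1; total 4 cycles.
125 − 4 = 121 transpositions; sign(π) = (−1)^121 = -1.
(47|125)_J = -1 (Zolotarev's lemma cross-check).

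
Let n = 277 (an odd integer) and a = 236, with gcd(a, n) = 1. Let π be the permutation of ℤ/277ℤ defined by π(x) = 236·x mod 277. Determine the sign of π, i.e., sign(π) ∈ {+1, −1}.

+1

Start at x=201: 201 → 69 → 218 → 203 → 264 → 256 → 30 → … (one orbit).
π_236 has 13 disjoint cycles with lengths [23, 23, 23, 23, 23, 23, 23, 23, 23, 23, 23, 23, 1] on {0,…,276}.
With 13 cycles on 277 points, sign = (−1)^{277−13} = +1.
The Jacobi symbol (236|277) = +1 (Zolotarev) agrees.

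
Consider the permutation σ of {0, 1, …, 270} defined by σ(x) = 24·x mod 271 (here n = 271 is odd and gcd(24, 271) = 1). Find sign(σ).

-1

Orbit of 247 under x↦24x: [247, 237, 268, 199, 169, 262, 55]… (length divides ord_271(24)).
Cycle type of π: 90×3 + 1; total 4 cycles.
With 4 cycles on 271 points, sign = (−1)^{271−4} = -1.
Via Zolotarev, sign(π_{24}) = (24|271) = -1.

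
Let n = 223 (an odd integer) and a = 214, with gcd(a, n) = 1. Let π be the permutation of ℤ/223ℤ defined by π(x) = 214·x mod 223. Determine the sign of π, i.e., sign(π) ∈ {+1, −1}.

-1

Start at x=162: 162 → 103 → 188 → 92 → 64 → 93 → 55 → … (one orbit).
2 cycles of lengths [222, 1].
With 2 cycles on 223 points, sign = (−1)^{223−2} = -1.
Zolotarev: (214|223) = -1, matching the cycle-count sign.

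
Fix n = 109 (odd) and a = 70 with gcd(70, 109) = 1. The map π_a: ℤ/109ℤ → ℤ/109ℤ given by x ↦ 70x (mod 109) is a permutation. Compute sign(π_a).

-1

Start at x=29: 29 → 68 → 73 → 96 → 71 → 65 → 81 → … (one orbit).
2 cycles of lengths [108, 1].
Σ(ℓ_i−1) = 109−2 = 107; sign = (−1)^107 = -1.
Via Zolotarev, sign(π_{70}) = (70|109) = -1.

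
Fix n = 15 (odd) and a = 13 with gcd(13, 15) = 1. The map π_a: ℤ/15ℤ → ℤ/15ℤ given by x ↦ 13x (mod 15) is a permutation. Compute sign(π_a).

Trace 7: π^k(7) = [7, 1, 13, 4] for k=0..3.
π_13 has 6 disjoint cycles with lengths [4, 4, 4, 1, 1, 1] on {0,…,14}.
Σ(ℓ_i−1) = 15−6 = 9; sign = (−1)^9 = -1.
(13|15)_J = -1 (Zolotarev's lemma cross-check).

-1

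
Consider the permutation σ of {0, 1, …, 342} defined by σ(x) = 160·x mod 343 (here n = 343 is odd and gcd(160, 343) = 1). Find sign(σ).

-1

Orbit of 71 under x↦160x: [71, 41, 43, 20, 113, 244, 281]… (length divides ord_343(160)).
Cycle lengths of π_160 on ℤ/343ℤ: [98, 98, 98, 14, 14, 14, 2, 2, 2, 1]; 10 cycles in total.
With 10 cycles on 343 points, sign = (−1)^{343−10} = -1.
Via Zolotarev, sign(π_{160}) = (160|343) = -1.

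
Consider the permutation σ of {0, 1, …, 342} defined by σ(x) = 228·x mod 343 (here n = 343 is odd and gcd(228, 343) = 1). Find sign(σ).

+1

Trace 102: π^k(102) = [102, 275, 274, 46, 198, 211, 88] for k=0..6.
Cycle type of π: 147×2 + 21×2 + 3×2 + 1; total 7 cycles.
n − c = 343 − 7 = 336; sign = (−1)^336 = +1.
Check: (228/343) = +1 by Zolotarev.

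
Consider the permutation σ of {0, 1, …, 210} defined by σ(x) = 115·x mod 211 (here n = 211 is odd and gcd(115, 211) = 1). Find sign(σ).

Start at x=184: 184 → 60 → 148 → 140 → 64 → 186 → 79 → … (one orbit).
4 cycles of lengths [70, 70, 70, 1].
Σ(ℓ_i−1) = 211−4 = 207; sign = (−1)^207 = -1.
Zolotarev: (115|211) = -1, matching the cycle-count sign.

-1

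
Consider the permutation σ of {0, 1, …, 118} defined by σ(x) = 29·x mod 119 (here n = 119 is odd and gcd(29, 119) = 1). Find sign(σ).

Trace 71: π^k(71) = [71, 36, 92, 50, 22, 43, 57] for k=0..6.
Cycle type of π: 16×7 + 1×7; total 14 cycles.
14 cycles on 119: each ℓ→(−1)^(ℓ−1), product (−1)^105 = -1.
Zolotarev: (29|119) = -1, matching the cycle-count sign.

-1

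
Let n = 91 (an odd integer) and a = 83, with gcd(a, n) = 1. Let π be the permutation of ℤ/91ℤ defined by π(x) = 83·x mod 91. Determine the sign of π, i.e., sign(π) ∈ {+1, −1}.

+1

Orbit of 83 under x↦83x: [83, 64, 34, 1]… (length divides ord_91(83)).
The orbit structure of x ↦ 83x mod 91: 25 orbits of sizes [4, 4, 4, 4, 4, 4, 4, 4, 4, 4, 4, 4, 4, 4, 4, 4, 4, 4, 4, 4, 4, 2, 2, 2, 1].
n − c = 91 − 25 = 66; sign = (−1)^66 = +1.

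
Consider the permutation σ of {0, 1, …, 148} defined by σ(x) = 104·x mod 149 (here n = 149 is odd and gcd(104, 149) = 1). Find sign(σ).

+1

Trace 49: π^k(49) = [49, 30, 140, 107, 102, 29, 36] for k=0..6.
Cycle lengths of π_104 on ℤ/149ℤ: [37, 37, 37, 37, 1]; 5 cycles in total.
Σ(ℓ_i−1) = 149−5 = 144; sign = (−1)^144 = +1.
(104|149)_J = +1 (Zolotarev's lemma cross-check).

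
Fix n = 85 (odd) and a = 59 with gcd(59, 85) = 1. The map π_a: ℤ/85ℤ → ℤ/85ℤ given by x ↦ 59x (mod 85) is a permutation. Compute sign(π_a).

Start at x=49: 49 → 1 → 59 → 81 → 19 → 16 → 9 → … (one orbit).
13 cycles of lengths [8, 8, 8, 8, 8, 8, 8, 8, 8, 8, 2, 2, 1].
Σ(ℓ_i−1) = 85−13 = 72; sign = (−1)^72 = +1.
Check: (59/85) = +1 by Zolotarev.

+1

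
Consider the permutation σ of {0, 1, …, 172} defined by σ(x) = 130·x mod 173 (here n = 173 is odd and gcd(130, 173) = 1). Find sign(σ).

Trace 113: π^k(113) = [113, 158, 126, 118, 116, 29, 137] for k=0..6.
Cycle lengths of π_130 on ℤ/173ℤ: [86, 86, 1]; 3 cycles in total.
3 cycles on 173: each ℓ→(−1)^(ℓ−1), product (−1)^170 = +1.

+1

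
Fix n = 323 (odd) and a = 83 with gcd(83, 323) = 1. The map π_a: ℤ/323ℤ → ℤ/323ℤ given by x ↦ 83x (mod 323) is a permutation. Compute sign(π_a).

+1

Orbit of 64 under x↦83x: [64, 144, 1, 83, 106, 77, 254]… (length divides ord_323(83)).
The orbit structure of x ↦ 83x mod 323: 21 orbits of sizes [24, 24, 24, 24, 24, 24, 24, 24, 24, 24, 24, 24, 8, 8, 3, 3, 3, 3, 3, 3, 1].
21 cycles on 323: each ℓ→(−1)^(ℓ−1), product (−1)^302 = +1.
Zolotarev: (83|323) = +1, matching the cycle-count sign.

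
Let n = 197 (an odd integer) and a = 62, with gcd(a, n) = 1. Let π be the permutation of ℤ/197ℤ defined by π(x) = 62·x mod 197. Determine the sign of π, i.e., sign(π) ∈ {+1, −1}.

Trace 107: π^k(107) = [107, 133, 169, 37, 127, 191, 22] for k=0..6.
Decompose π into cycles: lengths [98, 98, 1] (3 cycles, including the fixed point 0).
Σ(ℓ_i−1) = 197−3 = 194; sign = (−1)^194 = +1.
Via Zolotarev, sign(π_{62}) = (62|197) = +1.

+1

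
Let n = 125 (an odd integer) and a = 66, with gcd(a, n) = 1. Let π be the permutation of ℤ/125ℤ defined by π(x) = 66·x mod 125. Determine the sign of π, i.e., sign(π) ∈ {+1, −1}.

Trace 31: π^k(31) = [31, 46, 36, 1, 66, 106, 121] for k=0..6.
Cycle type of π: 25×4 + 5×4 + 1×5; total 13 cycles.
With 13 cycles on 125 points, sign = (−1)^{125−13} = +1.

+1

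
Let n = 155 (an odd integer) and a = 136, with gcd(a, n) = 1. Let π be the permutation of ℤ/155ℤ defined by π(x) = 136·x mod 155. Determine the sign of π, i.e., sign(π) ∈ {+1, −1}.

-1

Start at x=26: 26 → 126 → 86 → 71 → 46 → 56 → 21 → … (one orbit).
Cycle lengths of π_136 on ℤ/155ℤ: [30, 30, 30, 30, 30, 1, 1, 1, 1, 1]; 10 cycles in total.
sign(π) = (−1)^{n − #cycles} = (−1)^{155−10} = (−1)^145 = -1.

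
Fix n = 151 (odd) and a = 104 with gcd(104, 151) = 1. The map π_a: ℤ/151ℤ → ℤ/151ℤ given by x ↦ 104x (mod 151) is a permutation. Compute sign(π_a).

-1

Start at x=98: 98 → 75 → 99 → 28 → 43 → 93 → 8 → … (one orbit).
Cycle type of π: 150 + 1; total 2 cycles.
2 cycles on 151: each ℓ→(−1)^(ℓ−1), product (−1)^149 = -1.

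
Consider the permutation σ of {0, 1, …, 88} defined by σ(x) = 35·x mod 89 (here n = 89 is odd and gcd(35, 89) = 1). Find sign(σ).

-1

Trace 13: π^k(13) = [13, 10, 83, 57, 37, 49, 24] for k=0..6.
Decompose π into cycles: lengths [88, 1] (2 cycles, including the fixed point 0).
89 − 2 = 87 transpositions; sign(π) = (−1)^87 = -1.
The Jacobi symbol (35|89) = -1 (Zolotarev) agrees.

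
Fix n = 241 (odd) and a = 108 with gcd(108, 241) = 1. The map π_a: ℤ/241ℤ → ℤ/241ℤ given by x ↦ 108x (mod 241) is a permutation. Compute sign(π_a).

+1

Trace 125: π^k(125) = [125, 4, 191, 143, 20, 232, 233] for k=0..6.
Cycle type of π: 120×2 + 1; total 3 cycles.
With 3 cycles on 241 points, sign = (−1)^{241−3} = +1.
The Jacobi symbol (108|241) = +1 (Zolotarev) agrees.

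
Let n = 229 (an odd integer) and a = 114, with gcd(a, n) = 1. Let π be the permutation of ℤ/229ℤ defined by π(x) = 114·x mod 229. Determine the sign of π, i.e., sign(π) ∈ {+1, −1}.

-1

Trace 43: π^k(43) = [43, 93, 68, 195, 17, 106, 176] for k=0..6.
4 cycles of lengths [76, 76, 76, 1].
Σ(ℓ_i−1) = 229−4 = 225; sign = (−1)^225 = -1.
Zolotarev: (114|229) = -1, matching the cycle-count sign.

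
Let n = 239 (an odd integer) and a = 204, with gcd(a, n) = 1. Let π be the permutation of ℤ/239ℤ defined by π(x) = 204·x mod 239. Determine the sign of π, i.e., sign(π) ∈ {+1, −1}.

+1

Trace 88: π^k(88) = [88, 27, 11, 93, 91, 161, 101] for k=0..6.
3 cycles of lengths [119, 119, 1].
sign(π) = (−1)^{n − #cycles} = (−1)^{239−3} = (−1)^236 = +1.
The Jacobi symbol (204|239) = +1 (Zolotarev) agrees.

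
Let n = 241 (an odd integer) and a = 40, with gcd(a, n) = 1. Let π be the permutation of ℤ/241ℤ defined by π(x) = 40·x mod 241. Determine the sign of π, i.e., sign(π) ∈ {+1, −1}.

+1

Start at x=98: 98 → 64 → 150 → 216 → 205 → 6 → 240 → … (one orbit).
Decompose π into cycles: lengths [20, 20, 20, 20, 20, 20, 20, 20, 20, 20, 20, 20, 1] (13 cycles, including the fixed point 0).
Σ(ℓ_i−1) = 241−13 = 228; sign = (−1)^228 = +1.
Check: (40/241) = +1 by Zolotarev.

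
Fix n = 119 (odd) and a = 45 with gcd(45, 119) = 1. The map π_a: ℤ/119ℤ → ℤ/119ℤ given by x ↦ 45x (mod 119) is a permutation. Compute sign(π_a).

+1

Trace 48: π^k(48) = [48, 18, 96, 36, 73, 72, 27] for k=0..6.
The orbit structure of x ↦ 45x mod 119: 5 orbits of sizes [48, 48, 16, 6, 1].
sign(π) = (−1)^{n − #cycles} = (−1)^{119−5} = (−1)^114 = +1.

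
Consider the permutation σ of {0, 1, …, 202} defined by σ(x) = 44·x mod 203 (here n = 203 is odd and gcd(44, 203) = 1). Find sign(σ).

Start at x=197: 197 → 142 → 158 → 50 → 170 → 172 → 57 → … (one orbit).
π_44 has 6 disjoint cycles with lengths [84, 84, 28, 3, 3, 1] on {0,…,202}.
sign(π) = (−1)^{n − #cycles} = (−1)^{203−6} = (−1)^197 = -1.
Zolotarev: (44|203) = -1, matching the cycle-count sign.

-1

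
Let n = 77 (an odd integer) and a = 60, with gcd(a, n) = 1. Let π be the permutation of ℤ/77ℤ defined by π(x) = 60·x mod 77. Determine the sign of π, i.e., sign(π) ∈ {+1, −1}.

+1

Trace 9: π^k(9) = [9, 1, 60, 58, 15, 53, 23] for k=0..6.
Decompose π into cycles: lengths [15, 15, 15, 15, 5, 5, 3, 3, 1] (9 cycles, including the fixed point 0).
77 − 9 = 68 transpositions; sign(π) = (−1)^68 = +1.
The Jacobi symbol (60|77) = +1 (Zolotarev) agrees.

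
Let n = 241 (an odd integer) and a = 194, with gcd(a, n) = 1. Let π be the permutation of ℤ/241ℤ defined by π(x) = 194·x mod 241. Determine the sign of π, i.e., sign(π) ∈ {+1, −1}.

Orbit of 36 under x↦194x: [36, 236, 235, 41, 1, 194, 40]… (length divides ord_241(194)).
Decompose π into cycles: lengths [40, 40, 40, 40, 40, 40, 1] (7 cycles, including the fixed point 0).
n − c = 241 − 7 = 234; sign = (−1)^234 = +1.
Via Zolotarev, sign(π_{194}) = (194|241) = +1.

+1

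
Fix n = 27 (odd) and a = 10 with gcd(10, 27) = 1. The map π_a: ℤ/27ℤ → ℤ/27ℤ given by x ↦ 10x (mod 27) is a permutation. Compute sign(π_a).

+1

Orbit of 19 under x↦10x: [19, 1, 10]… (length divides ord_27(10)).
The orbit structure of x ↦ 10x mod 27: 15 orbits of sizes [3, 3, 3, 3, 3, 3, 1, 1, 1, 1, 1, 1, 1, 1, 1].
15 cycles on 27: each ℓ→(−1)^(ℓ−1), product (−1)^12 = +1.
Via Zolotarev, sign(π_{10}) = (10|27) = +1.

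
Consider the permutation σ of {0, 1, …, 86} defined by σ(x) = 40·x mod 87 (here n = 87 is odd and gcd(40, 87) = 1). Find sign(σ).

Start at x=64: 64 → 37 → 1 → 40 → 34 → 55 → 25 → … (one orbit).
Cycle lengths of π_40 on ℤ/87ℤ: [28, 28, 28, 1, 1, 1]; 6 cycles in total.
sign(π) = (−1)^{n − #cycles} = (−1)^{87−6} = (−1)^81 = -1.
(40|87)_J = -1 (Zolotarev's lemma cross-check).

-1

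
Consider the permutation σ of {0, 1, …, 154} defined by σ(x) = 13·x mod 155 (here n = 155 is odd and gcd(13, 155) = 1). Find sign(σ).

+1

Start at x=122: 122 → 36 → 3 → 39 → 42 → 81 → 123 → … (one orbit).
π_13 has 5 disjoint cycles with lengths [60, 60, 30, 4, 1] on {0,…,154}.
155 − 5 = 150 transpositions; sign(π) = (−1)^150 = +1.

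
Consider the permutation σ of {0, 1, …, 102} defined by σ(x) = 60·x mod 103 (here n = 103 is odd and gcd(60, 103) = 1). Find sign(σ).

Start at x=91: 91 → 1 → 60 → 98 → 9 → 25 → 58 → … (one orbit).
The orbit structure of x ↦ 60x mod 103: 3 orbits of sizes [51, 51, 1].
Σ(ℓ_i−1) = 103−3 = 100; sign = (−1)^100 = +1.
(60|103)_J = +1 (Zolotarev's lemma cross-check).

+1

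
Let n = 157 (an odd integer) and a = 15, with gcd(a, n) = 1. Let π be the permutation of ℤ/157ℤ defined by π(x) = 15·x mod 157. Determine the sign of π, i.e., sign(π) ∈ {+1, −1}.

Start at x=5: 5 → 75 → 26 → 76 → 41 → 144 → 119 → … (one orbit).
π_15 has 2 disjoint cycles with lengths [156, 1] on {0,…,156}.
n − c = 157 − 2 = 155; sign = (−1)^155 = -1.
Zolotarev: (15|157) = -1, matching the cycle-count sign.

-1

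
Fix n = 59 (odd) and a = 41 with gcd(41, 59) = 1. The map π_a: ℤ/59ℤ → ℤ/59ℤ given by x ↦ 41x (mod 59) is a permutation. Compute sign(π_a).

+1

Start at x=29: 29 → 9 → 15 → 25 → 22 → 17 → 48 → … (one orbit).
3 cycles of lengths [29, 29, 1].
With 3 cycles on 59 points, sign = (−1)^{59−3} = +1.
Zolotarev: (41|59) = +1, matching the cycle-count sign.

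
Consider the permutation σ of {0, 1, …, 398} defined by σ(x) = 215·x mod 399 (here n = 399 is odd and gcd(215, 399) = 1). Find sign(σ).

Trace 17: π^k(17) = [17, 64, 194, 214, 125, 142, 206] for k=0..6.
The orbit structure of x ↦ 215x mod 399: 27 orbits of sizes [18, 18, 18, 18, 18, 18, 18, 18, 18, 18, 18, 18, 18, 18, 18, 18, 18, 18, 18, 18, 9, 9, 6, 6, 6, 2, 1].
n − c = 399 − 27 = 372; sign = (−1)^372 = +1.
Check: (215/399) = +1 by Zolotarev.

+1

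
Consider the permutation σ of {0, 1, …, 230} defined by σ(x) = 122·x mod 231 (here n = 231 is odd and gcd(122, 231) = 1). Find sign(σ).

+1

Trace 188: π^k(188) = [188, 67, 89, 1, 122, 100] for k=0..5.
The orbit structure of x ↦ 122x mod 231: 55 orbits of sizes [6, 6, 6, 6, 6, 6, 6, 6, 6, 6, 6, 6, 6, 6, 6, 6, 6, 6, 6, 6, 6, 6, 6, 6, 6, 6, 6, 6, 6, 6, 6, 6, 6, 2, 2, 2, 2, 2, 2, 2, 2, 2, 2, 2, 1, 1, 1, 1, 1, 1, 1, 1, 1, 1, 1].
Σ(ℓ_i−1) = 231−55 = 176; sign = (−1)^176 = +1.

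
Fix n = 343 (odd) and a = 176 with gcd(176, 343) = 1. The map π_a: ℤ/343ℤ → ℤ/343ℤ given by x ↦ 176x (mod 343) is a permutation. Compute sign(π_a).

+1

Trace 246: π^k(246) = [246, 78, 8, 36, 162, 43, 22] for k=0..6.
Decompose π into cycles: lengths [49, 49, 49, 49, 49, 49, 7, 7, 7, 7, 7, 7, 1, 1, 1, 1, 1, 1, 1] (19 cycles, including the fixed point 0).
Σ(ℓ_i−1) = 343−19 = 324; sign = (−1)^324 = +1.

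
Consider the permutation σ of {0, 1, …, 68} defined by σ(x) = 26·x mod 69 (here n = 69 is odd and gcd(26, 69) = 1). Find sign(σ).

Start at x=47: 47 → 49 → 32 → 4 → 35 → 13 → 62 → … (one orbit).
The orbit structure of x ↦ 26x mod 69: 6 orbits of sizes [22, 22, 11, 11, 2, 1].
Σ(ℓ_i−1) = 69−6 = 63; sign = (−1)^63 = -1.

-1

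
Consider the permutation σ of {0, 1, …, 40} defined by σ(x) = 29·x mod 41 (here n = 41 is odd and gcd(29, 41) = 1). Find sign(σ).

-1

Start at x=38: 38 → 36 → 19 → 18 → 30 → 9 → 15 → … (one orbit).
Cycle lengths of π_29 on ℤ/41ℤ: [40, 1]; 2 cycles in total.
Σ(ℓ_i−1) = 41−2 = 39; sign = (−1)^39 = -1.
Zolotarev: (29|41) = -1, matching the cycle-count sign.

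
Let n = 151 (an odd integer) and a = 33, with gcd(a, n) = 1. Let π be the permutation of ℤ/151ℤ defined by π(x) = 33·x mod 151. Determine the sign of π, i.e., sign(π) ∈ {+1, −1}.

Orbit of 118 under x↦33x: [118, 119, 1, 33, 32, 150]… (length divides ord_151(33)).
26 cycles of lengths [6, 6, 6, 6, 6, 6, 6, 6, 6, 6, 6, 6, 6, 6, 6, 6, 6, 6, 6, 6, 6, 6, 6, 6, 6, 1].
26 cycles on 151: each ℓ→(−1)^(ℓ−1), product (−1)^125 = -1.

-1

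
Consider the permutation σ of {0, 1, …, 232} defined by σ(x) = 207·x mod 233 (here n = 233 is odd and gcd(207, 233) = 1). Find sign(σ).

Orbit of 218 under x↦207x: [218, 157, 112, 117, 220, 105, 66]… (length divides ord_233(207)).
Cycle type of π: 116×2 + 1; total 3 cycles.
233 − 3 = 230 transpositions; sign(π) = (−1)^230 = +1.

+1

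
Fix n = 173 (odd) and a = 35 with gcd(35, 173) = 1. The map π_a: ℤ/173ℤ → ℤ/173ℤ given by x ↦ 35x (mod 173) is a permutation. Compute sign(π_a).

+1

Trace 96: π^k(96) = [96, 73, 133, 157, 132, 122, 118] for k=0..6.
The orbit structure of x ↦ 35x mod 173: 3 orbits of sizes [86, 86, 1].
n − c = 173 − 3 = 170; sign = (−1)^170 = +1.
The Jacobi symbol (35|173) = +1 (Zolotarev) agrees.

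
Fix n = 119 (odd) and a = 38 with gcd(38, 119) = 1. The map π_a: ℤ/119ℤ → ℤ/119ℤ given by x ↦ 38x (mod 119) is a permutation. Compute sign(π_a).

-1

Start at x=115: 115 → 86 → 55 → 67 → 47 → 1 → 38 → … (one orbit).
Cycle lengths of π_38 on ℤ/119ℤ: [12, 12, 12, 12, 12, 12, 12, 12, 6, 4, 4, 4, 4, 1]; 14 cycles in total.
With 14 cycles on 119 points, sign = (−1)^{119−14} = -1.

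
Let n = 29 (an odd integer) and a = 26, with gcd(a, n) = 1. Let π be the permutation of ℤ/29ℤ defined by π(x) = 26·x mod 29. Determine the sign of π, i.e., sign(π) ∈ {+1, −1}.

-1

Orbit of 2 under x↦26x: [2, 23, 18, 4, 17, 7, 8]… (length divides ord_29(26)).
π_26 has 2 disjoint cycles with lengths [28, 1] on {0,…,28}.
Σ(ℓ_i−1) = 29−2 = 27; sign = (−1)^27 = -1.
(26|29)_J = -1 (Zolotarev's lemma cross-check).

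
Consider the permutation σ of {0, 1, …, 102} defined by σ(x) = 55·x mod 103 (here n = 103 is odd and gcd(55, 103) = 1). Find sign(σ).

+1

Trace 29: π^k(29) = [29, 50, 72, 46, 58, 100, 41] for k=0..6.
3 cycles of lengths [51, 51, 1].
sign(π) = (−1)^{n − #cycles} = (−1)^{103−3} = (−1)^100 = +1.
Check: (55/103) = +1 by Zolotarev.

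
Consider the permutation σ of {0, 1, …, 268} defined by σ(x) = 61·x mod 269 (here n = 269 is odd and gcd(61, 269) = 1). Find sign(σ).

+1

Trace 87: π^k(87) = [87, 196, 120, 57, 249, 125, 93] for k=0..6.
Cycle lengths of π_61 on ℤ/269ℤ: [67, 67, 67, 67, 1]; 5 cycles in total.
With 5 cycles on 269 points, sign = (−1)^{269−5} = +1.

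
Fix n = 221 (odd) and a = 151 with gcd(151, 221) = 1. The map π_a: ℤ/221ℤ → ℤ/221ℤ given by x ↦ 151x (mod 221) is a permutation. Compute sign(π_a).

-1

Trace 38: π^k(38) = [38, 213, 118, 138, 64, 161, 1] for k=0..6.
Decompose π into cycles: lengths [8, 8, 8, 8, 8, 8, 8, 8, 8, 8, 8, 8, 8, 8, 8, 8, 8, 8, 8, 8, 8, 8, 8, 8, 8, 8, 4, 4, 4, 1] (30 cycles, including the fixed point 0).
Σ(ℓ_i−1) = 221−30 = 191; sign = (−1)^191 = -1.
Via Zolotarev, sign(π_{151}) = (151|221) = -1.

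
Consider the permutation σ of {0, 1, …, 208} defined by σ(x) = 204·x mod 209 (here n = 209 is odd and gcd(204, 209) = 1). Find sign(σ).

Trace 207: π^k(207) = [207, 10, 159, 41, 4, 189, 100] for k=0..6.
Cycle lengths of π_204 on ℤ/209ℤ: [90, 90, 18, 10, 1]; 5 cycles in total.
Σ(ℓ_i−1) = 209−5 = 204; sign = (−1)^204 = +1.

+1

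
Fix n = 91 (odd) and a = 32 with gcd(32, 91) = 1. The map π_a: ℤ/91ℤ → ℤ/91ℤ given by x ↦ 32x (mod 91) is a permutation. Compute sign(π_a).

Trace 8: π^k(8) = [8, 74, 2, 64, 46, 16, 57] for k=0..6.
π_32 has 10 disjoint cycles with lengths [12, 12, 12, 12, 12, 12, 12, 3, 3, 1] on {0,…,90}.
sign(π) = (−1)^{n − #cycles} = (−1)^{91−10} = (−1)^81 = -1.

-1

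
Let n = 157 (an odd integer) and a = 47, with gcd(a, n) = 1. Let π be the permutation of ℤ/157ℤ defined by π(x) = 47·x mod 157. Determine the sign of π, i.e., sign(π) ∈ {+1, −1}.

Trace 81: π^k(81) = [81, 39, 106, 115, 67, 9, 109] for k=0..6.
The orbit structure of x ↦ 47x mod 157: 5 orbits of sizes [39, 39, 39, 39, 1].
n − c = 157 − 5 = 152; sign = (−1)^152 = +1.

+1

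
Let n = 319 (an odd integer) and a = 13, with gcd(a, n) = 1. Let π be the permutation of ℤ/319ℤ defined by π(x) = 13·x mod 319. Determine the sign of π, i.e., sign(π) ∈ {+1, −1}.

-1

Orbit of 237 under x↦13x: [237, 210, 178, 81, 96, 291, 274]… (length divides ord_319(13)).
8 cycles of lengths [70, 70, 70, 70, 14, 14, 10, 1].
n − c = 319 − 8 = 311; sign = (−1)^311 = -1.
The Jacobi symbol (13|319) = -1 (Zolotarev) agrees.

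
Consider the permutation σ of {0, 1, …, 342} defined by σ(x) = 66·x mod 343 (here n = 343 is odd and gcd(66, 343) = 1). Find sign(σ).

Orbit of 109 under x↦66x: [109, 334, 92, 241, 128, 216, 193]… (length divides ord_343(66)).
Cycle lengths of π_66 on ℤ/343ℤ: [294, 42, 6, 1]; 4 cycles in total.
Σ(ℓ_i−1) = 343−4 = 339; sign = (−1)^339 = -1.

-1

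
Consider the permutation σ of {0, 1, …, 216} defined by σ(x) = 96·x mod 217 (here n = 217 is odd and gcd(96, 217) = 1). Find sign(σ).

+1

Trace 199: π^k(199) = [199, 8, 117, 165, 216, 121, 115] for k=0..6.
The orbit structure of x ↦ 96x mod 217: 9 orbits of sizes [30, 30, 30, 30, 30, 30, 30, 6, 1].
With 9 cycles on 217 points, sign = (−1)^{217−9} = +1.
The Jacobi symbol (96|217) = +1 (Zolotarev) agrees.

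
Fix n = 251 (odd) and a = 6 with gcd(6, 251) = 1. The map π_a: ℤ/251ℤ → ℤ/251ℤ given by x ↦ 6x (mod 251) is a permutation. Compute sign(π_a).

-1

Trace 106: π^k(106) = [106, 134, 51, 55, 79, 223, 83] for k=0..6.
π_6 has 2 disjoint cycles with lengths [250, 1] on {0,…,250}.
251 − 2 = 249 transpositions; sign(π) = (−1)^249 = -1.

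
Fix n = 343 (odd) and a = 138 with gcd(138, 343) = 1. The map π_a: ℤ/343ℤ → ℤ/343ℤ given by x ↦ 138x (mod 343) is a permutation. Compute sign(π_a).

-1

Orbit of 335 under x↦138x: [335, 268, 283, 295, 236, 326, 55]… (length divides ord_343(138)).
π_138 has 4 disjoint cycles with lengths [294, 42, 6, 1] on {0,…,342}.
With 4 cycles on 343 points, sign = (−1)^{343−4} = -1.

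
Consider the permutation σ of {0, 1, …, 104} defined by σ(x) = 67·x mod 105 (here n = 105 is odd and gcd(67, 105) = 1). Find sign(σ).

-1

Start at x=37: 37 → 64 → 88 → 16 → 22 → 4 → 58 → … (one orbit).
The orbit structure of x ↦ 67x mod 105: 18 orbits of sizes [12, 12, 12, 12, 12, 12, 4, 4, 4, 3, 3, 3, 3, 3, 3, 1, 1, 1].
18 cycles on 105: each ℓ→(−1)^(ℓ−1), product (−1)^87 = -1.
The Jacobi symbol (67|105) = -1 (Zolotarev) agrees.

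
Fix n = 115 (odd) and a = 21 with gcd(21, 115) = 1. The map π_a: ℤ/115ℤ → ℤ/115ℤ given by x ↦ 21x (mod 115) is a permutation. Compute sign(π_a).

-1

Trace 21: π^k(21) = [21, 96, 61, 16, 106, 41, 56] for k=0..6.
π_21 has 10 disjoint cycles with lengths [22, 22, 22, 22, 22, 1, 1, 1, 1, 1] on {0,…,114}.
10 cycles on 115: each ℓ→(−1)^(ℓ−1), product (−1)^105 = -1.
Via Zolotarev, sign(π_{21}) = (21|115) = -1.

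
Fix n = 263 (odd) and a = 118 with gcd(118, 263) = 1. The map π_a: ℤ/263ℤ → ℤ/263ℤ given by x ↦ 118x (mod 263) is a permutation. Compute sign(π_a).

-1

Orbit of 217 under x↦118x: [217, 95, 164, 153, 170, 72, 80]… (length divides ord_263(118)).
The orbit structure of x ↦ 118x mod 263: 2 orbits of sizes [262, 1].
263 − 2 = 261 transpositions; sign(π) = (−1)^261 = -1.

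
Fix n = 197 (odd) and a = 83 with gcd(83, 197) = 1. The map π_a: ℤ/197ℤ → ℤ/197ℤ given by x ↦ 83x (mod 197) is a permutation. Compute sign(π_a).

+1

Trace 114: π^k(114) = [114, 6, 104, 161, 164, 19, 1] for k=0..6.
Cycle lengths of π_83 on ℤ/197ℤ: [14, 14, 14, 14, 14, 14, 14, 14, 14, 14, 14, 14, 14, 14, 1]; 15 cycles in total.
197 − 15 = 182 transpositions; sign(π) = (−1)^182 = +1.
Via Zolotarev, sign(π_{83}) = (83|197) = +1.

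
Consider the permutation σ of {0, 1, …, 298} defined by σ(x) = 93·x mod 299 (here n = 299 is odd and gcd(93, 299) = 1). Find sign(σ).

-1

Start at x=24: 24 → 139 → 70 → 231 → 254 → 1 → 93 → … (one orbit).
Cycle type of π: 12×23 + 1×23; total 46 cycles.
sign(π) = (−1)^{n − #cycles} = (−1)^{299−46} = (−1)^253 = -1.
Zolotarev: (93|299) = -1, matching the cycle-count sign.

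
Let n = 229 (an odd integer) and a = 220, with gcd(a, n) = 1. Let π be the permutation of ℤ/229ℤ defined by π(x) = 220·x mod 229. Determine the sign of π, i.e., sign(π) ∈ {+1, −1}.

+1

Trace 121: π^k(121) = [121, 56, 183, 185, 167, 100, 16] for k=0..6.
3 cycles of lengths [114, 114, 1].
3 cycles on 229: each ℓ→(−1)^(ℓ−1), product (−1)^226 = +1.
Zolotarev: (220|229) = +1, matching the cycle-count sign.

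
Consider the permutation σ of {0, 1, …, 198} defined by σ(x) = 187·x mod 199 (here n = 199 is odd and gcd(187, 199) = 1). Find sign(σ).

Trace 28: π^k(28) = [28, 62, 52, 172, 125, 92, 90] for k=0..6.
The orbit structure of x ↦ 187x mod 199: 7 orbits of sizes [33, 33, 33, 33, 33, 33, 1].
n − c = 199 − 7 = 192; sign = (−1)^192 = +1.

+1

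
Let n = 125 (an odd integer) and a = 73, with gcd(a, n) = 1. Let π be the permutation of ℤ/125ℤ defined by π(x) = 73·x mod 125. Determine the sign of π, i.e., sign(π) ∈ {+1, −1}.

Orbit of 66 under x↦73x: [66, 68, 89, 122, 31, 13, 74]… (length divides ord_125(73)).
Cycle lengths of π_73 on ℤ/125ℤ: [100, 20, 4, 1]; 4 cycles in total.
4 cycles on 125: each ℓ→(−1)^(ℓ−1), product (−1)^121 = -1.
Zolotarev: (73|125) = -1, matching the cycle-count sign.

-1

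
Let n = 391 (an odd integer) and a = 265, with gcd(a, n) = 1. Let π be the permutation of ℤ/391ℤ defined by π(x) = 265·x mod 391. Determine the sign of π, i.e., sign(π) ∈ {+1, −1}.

-1

Trace 363: π^k(363) = [363, 9, 39, 169, 211, 2, 139] for k=0..6.
Cycle lengths of π_265 on ℤ/391ℤ: [176, 176, 16, 11, 11, 1]; 6 cycles in total.
With 6 cycles on 391 points, sign = (−1)^{391−6} = -1.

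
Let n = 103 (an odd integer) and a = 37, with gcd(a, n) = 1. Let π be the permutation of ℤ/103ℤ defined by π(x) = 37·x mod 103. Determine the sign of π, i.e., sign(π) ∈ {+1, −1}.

Start at x=73: 73 → 23 → 27 → 72 → 89 → 100 → 95 → … (one orbit).
π_37 has 4 disjoint cycles with lengths [34, 34, 34, 1] on {0,…,102}.
Σ(ℓ_i−1) = 103−4 = 99; sign = (−1)^99 = -1.

-1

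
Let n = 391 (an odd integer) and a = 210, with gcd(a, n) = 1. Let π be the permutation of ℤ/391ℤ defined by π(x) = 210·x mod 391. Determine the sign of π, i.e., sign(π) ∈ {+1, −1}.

Orbit of 100 under x↦210x: [100, 277, 302, 78, 349, 173, 358]… (length divides ord_391(210)).
Cycle lengths of π_210 on ℤ/391ℤ: [176, 176, 16, 11, 11, 1]; 6 cycles in total.
sign(π) = (−1)^{n − #cycles} = (−1)^{391−6} = (−1)^385 = -1.

-1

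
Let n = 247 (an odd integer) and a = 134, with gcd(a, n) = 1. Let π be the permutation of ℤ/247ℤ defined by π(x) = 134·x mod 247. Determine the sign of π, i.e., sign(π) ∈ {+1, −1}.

+1

Trace 172: π^k(172) = [172, 77, 191, 153, 1, 134] for k=0..5.
Cycle type of π: 6×38 + 1×19; total 57 cycles.
sign(π) = (−1)^{n − #cycles} = (−1)^{247−57} = (−1)^190 = +1.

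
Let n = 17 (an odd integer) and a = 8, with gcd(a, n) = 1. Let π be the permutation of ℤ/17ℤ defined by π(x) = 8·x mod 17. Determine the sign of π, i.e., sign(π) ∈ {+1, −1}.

Start at x=9: 9 → 4 → 15 → 1 → 8 → 13 → 2 → … (one orbit).
Cycle lengths of π_8 on ℤ/17ℤ: [8, 8, 1]; 3 cycles in total.
Σ(ℓ_i−1) = 17−3 = 14; sign = (−1)^14 = +1.

+1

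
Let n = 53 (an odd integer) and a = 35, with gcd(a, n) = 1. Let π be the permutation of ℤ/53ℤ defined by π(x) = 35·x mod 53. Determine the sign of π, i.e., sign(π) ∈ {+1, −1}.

Orbit of 50 under x↦35x: [50, 1, 35, 6, 51, 36, 41]… (length divides ord_53(35)).
The orbit structure of x ↦ 35x mod 53: 2 orbits of sizes [52, 1].
With 2 cycles on 53 points, sign = (−1)^{53−2} = -1.
The Jacobi symbol (35|53) = -1 (Zolotarev) agrees.

-1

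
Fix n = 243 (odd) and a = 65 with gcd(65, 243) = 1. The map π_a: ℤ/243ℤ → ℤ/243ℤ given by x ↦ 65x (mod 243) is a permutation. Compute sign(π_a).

-1

Trace 142: π^k(142) = [142, 239, 226, 110, 103, 134, 205] for k=0..6.
Cycle type of π: 162 + 54 + 18 + 6 + 2 + 1; total 6 cycles.
sign(π) = (−1)^{n − #cycles} = (−1)^{243−6} = (−1)^237 = -1.
(65|243)_J = -1 (Zolotarev's lemma cross-check).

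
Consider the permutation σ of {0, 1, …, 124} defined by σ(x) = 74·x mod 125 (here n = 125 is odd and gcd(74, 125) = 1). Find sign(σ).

Start at x=1: 1 → 74 → 101 → 99 → 76 → 124 → 51 → … (one orbit).
Cycle type of π: 10×10 + 2×12 + 1; total 23 cycles.
n − c = 125 − 23 = 102; sign = (−1)^102 = +1.
(74|125)_J = +1 (Zolotarev's lemma cross-check).

+1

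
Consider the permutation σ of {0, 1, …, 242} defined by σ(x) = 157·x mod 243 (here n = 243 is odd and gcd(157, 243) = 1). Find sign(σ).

+1

Start at x=172: 172 → 31 → 7 → 127 → 13 → 97 → 163 → … (one orbit).
Decompose π into cycles: lengths [81, 81, 27, 27, 9, 9, 3, 3, 1, 1, 1] (11 cycles, including the fixed point 0).
11 cycles on 243: each ℓ→(−1)^(ℓ−1), product (−1)^232 = +1.
Zolotarev: (157|243) = +1, matching the cycle-count sign.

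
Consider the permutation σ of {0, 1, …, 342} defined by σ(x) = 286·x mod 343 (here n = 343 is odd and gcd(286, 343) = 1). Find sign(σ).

-1

Orbit of 153 under x↦286x: [153, 197, 90, 15, 174, 29, 62]… (length divides ord_343(286)).
The orbit structure of x ↦ 286x mod 343: 10 orbits of sizes [98, 98, 98, 14, 14, 14, 2, 2, 2, 1].
With 10 cycles on 343 points, sign = (−1)^{343−10} = -1.
The Jacobi symbol (286|343) = -1 (Zolotarev) agrees.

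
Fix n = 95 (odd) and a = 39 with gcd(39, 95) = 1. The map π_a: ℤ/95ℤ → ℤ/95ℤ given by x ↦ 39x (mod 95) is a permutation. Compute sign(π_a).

+1

Trace 1: π^k(1) = [1, 39] for k=0..1.
Cycle type of π: 2×38 + 1×19; total 57 cycles.
Σ(ℓ_i−1) = 95−57 = 38; sign = (−1)^38 = +1.
(39|95)_J = +1 (Zolotarev's lemma cross-check).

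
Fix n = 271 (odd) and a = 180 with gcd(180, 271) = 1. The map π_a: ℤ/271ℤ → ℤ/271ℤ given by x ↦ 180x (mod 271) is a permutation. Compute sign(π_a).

+1

Trace 200: π^k(200) = [200, 228, 119, 11, 83, 35, 67] for k=0..6.
π_180 has 3 disjoint cycles with lengths [135, 135, 1] on {0,…,270}.
With 3 cycles on 271 points, sign = (−1)^{271−3} = +1.
Zolotarev: (180|271) = +1, matching the cycle-count sign.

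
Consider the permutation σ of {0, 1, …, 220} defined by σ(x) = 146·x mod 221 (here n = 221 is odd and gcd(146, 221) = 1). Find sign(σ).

-1

Orbit of 198 under x↦146x: [198, 178, 131, 120, 61, 66, 133]… (length divides ord_221(146)).
10 cycles of lengths [48, 48, 48, 48, 16, 3, 3, 3, 3, 1].
n − c = 221 − 10 = 211; sign = (−1)^211 = -1.
Check: (146/221) = -1 by Zolotarev.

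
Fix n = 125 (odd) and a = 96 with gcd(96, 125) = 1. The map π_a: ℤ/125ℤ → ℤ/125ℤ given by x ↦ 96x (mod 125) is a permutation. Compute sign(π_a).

+1

Orbit of 16 under x↦96x: [16, 36, 81, 26, 121, 116, 11]… (length divides ord_125(96)).
The orbit structure of x ↦ 96x mod 125: 13 orbits of sizes [25, 25, 25, 25, 5, 5, 5, 5, 1, 1, 1, 1, 1].
sign(π) = (−1)^{n − #cycles} = (−1)^{125−13} = (−1)^112 = +1.
The Jacobi symbol (96|125) = +1 (Zolotarev) agrees.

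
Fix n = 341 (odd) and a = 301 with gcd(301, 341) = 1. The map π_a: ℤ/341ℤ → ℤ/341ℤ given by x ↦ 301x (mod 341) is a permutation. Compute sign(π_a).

-1

Orbit of 126 under x↦301x: [126, 75, 69, 309, 257, 291, 295]… (length divides ord_341(301)).
14 cycles of lengths [30, 30, 30, 30, 30, 30, 30, 30, 30, 30, 30, 5, 5, 1].
14 cycles on 341: each ℓ→(−1)^(ℓ−1), product (−1)^327 = -1.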